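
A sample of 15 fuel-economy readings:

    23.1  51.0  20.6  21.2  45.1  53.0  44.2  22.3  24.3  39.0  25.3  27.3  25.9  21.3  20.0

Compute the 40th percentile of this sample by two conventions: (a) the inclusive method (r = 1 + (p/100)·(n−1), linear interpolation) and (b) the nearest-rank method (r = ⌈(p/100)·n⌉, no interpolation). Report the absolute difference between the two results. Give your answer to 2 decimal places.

Sorted: 20.0, 20.6, 21.2, 21.3, 22.3, 23.1, 24.3, 25.3, 25.9, 27.3, 39.0, 44.2, 45.1, 51.0, 53.0.
n = 15.
(a) r = 6.6; between ranks 6 (23.1) and 7 (24.3): 23.82.
(b) the nearest-rank method: rank 6 → 23.1.
|23.82 − 23.1| = 0.72.

0.72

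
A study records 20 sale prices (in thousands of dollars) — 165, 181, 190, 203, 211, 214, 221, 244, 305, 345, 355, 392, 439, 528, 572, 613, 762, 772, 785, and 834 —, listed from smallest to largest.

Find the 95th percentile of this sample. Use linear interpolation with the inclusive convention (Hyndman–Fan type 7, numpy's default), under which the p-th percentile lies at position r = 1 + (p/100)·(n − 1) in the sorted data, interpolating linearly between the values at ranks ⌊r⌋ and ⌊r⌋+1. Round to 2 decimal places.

n = 20.
r = 1 + (95/100)·(20 − 1) = 1 + 18.05 = 19.05.
Rank 19 is 785 and rank 20 is 834.
Interpolate: 785 + 0.05·(834 − 785) = 785 + 0.05·49 = 787.45.

787.45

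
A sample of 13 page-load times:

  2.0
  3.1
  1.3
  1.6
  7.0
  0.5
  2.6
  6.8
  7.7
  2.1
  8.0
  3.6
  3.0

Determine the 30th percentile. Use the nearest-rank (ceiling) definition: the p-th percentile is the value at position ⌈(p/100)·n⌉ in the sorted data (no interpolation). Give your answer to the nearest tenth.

2.0

Sorted: 0.5, 1.3, 1.6, 2.0, 2.1, 2.6, 3.0, 3.1, 3.6, 6.8, 7.0, 7.7, 8.0.
n = 13.
Position = ⌈30/100 · 13⌉ = ⌈3.9⌉ = 4.
The value at rank 4 is 2.0.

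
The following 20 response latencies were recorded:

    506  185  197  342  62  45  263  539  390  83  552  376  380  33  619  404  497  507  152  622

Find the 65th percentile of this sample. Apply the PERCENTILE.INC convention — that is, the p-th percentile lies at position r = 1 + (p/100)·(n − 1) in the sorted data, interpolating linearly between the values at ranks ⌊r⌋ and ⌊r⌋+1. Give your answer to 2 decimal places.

436.55

Sorted: 33, 45, 62, 83, 152, 185, 197, 263, 342, 376, 380, 390, 404, 497, 506, 507, 539, 552, 619, 622.
n = 20.
r = 1 + (65/100)·(20 − 1) = 1 + 12.35 = 13.35.
Rank 13 is 404 and rank 14 is 497.
Interpolate: 404 + 0.35·(497 − 404) = 404 + 0.35·93 = 436.55.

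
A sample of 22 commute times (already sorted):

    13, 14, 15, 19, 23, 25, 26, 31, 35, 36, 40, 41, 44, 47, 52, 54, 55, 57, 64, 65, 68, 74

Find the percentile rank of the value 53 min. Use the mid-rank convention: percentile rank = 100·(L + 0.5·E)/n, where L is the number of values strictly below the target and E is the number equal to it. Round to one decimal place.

Count below 53: L = 15; count equal: E = 0; n = 22.
Percentile rank = 100·(15 + 0.5·0)/22 = 100·15/22 = 68.18.

68.2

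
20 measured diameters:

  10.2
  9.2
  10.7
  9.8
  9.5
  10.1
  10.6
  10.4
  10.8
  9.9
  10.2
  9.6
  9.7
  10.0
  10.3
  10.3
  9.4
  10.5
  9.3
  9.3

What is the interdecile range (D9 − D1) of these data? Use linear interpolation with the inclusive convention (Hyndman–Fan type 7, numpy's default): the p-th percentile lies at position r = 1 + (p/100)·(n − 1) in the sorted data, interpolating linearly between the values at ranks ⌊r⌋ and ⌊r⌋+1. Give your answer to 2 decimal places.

Sorted: 9.2, 9.3, 9.3, 9.4, 9.5, 9.6, 9.7, 9.8, 9.9, 10.0, 10.1, 10.2, 10.2, 10.3, 10.3, 10.4, 10.5, 10.6, 10.7, 10.8.
n = 20.
P10: r = 2.9; ranks 2–3 are 9.3, 9.3; interpolating gives 9.3.
P90: r = 18.1; ranks 18–19 are 10.6, 10.7; interpolating gives 10.61.
Difference: 10.61 − 9.3 = 1.31.

1.31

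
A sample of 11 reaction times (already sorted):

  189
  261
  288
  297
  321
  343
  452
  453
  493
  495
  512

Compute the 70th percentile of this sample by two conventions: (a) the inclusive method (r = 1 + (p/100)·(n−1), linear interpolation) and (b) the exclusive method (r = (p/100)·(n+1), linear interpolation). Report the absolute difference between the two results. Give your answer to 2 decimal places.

n = 11.
(a) r = 8 → value at rank 8 = 453.
(b) r = 8.4; between ranks 8 (453) and 9 (493): 469.
|453 − 469| = 16.

16.00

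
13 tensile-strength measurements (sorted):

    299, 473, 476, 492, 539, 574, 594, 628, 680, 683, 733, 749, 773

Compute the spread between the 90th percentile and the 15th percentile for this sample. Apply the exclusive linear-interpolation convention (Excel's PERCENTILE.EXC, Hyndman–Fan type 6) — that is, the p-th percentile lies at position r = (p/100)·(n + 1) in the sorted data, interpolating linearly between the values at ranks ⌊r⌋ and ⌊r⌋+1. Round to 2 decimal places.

n = 13.
P15: r = 2.1; ranks 2–3 are 473, 476; interpolating gives 473.3.
P90: r = 12.6; ranks 12–13 are 749, 773; interpolating gives 763.4.
Difference: 763.4 − 473.3 = 290.1.

290.10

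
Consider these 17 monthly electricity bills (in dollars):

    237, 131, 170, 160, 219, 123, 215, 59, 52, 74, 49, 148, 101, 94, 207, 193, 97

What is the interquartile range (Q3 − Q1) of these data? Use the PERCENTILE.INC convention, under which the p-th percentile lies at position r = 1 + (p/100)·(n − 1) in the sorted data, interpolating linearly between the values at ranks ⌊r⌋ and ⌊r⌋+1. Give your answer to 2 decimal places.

Sorted: 49, 52, 59, 74, 94, 97, 101, 123, 131, 148, 160, 170, 193, 207, 215, 219, 237.
n = 17.
P25: r = 5 (integer) → 94.
P75: r = 13 (integer) → 193.
Difference: 193 − 94 = 99.

99.00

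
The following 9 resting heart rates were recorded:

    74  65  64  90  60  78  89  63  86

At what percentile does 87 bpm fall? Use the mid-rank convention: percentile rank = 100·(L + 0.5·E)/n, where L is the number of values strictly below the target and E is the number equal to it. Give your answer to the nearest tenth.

77.8

Sorted: 60, 63, 64, 65, 74, 78, 86, 89, 90.
Count below 87: L = 7; count equal: E = 0; n = 9.
Percentile rank = 100·(7 + 0.5·0)/9 = 100·7/9 = 77.78.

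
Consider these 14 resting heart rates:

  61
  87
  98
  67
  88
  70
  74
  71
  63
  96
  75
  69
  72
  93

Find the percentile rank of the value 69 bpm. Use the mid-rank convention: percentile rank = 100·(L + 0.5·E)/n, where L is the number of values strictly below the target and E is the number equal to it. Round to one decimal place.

25.0

Sorted: 61, 63, 67, 69, 70, 71, 72, 74, 75, 87, 88, 93, 96, 98.
Count below 69: L = 3; count equal: E = 1; n = 14.
Percentile rank = 100·(3 + 0.5·1)/14 = 100·3.5/14 = 25.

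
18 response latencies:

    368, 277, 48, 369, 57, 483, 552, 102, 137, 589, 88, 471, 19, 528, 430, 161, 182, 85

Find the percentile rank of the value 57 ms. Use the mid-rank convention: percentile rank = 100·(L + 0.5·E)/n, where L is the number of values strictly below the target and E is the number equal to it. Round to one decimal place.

Sorted: 19, 48, 57, 85, 88, 102, 137, 161, 182, 277, 368, 369, 430, 471, 483, 528, 552, 589.
Count below 57: L = 2; count equal: E = 1; n = 18.
Percentile rank = 100·(2 + 0.5·1)/18 = 100·2.5/18 = 13.89.

13.9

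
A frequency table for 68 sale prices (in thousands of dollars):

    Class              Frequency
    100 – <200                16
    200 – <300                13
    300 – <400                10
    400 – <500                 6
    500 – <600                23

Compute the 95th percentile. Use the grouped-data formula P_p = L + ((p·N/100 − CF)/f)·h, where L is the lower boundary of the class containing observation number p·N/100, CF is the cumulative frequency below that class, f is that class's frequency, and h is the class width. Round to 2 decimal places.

N = 68; target position k = 95/100 · 68 = 64.6.
Cumulative frequencies: 16, 29, 39, 45, 68.
Observation 64.6 falls in the class 500 – <600.
L = 500, CF = 45, f = 23, h = 100.
P95 = 500 + ((64.6 − 45)/23)·100 = 500 + 85.2174 = 585.217.

585.22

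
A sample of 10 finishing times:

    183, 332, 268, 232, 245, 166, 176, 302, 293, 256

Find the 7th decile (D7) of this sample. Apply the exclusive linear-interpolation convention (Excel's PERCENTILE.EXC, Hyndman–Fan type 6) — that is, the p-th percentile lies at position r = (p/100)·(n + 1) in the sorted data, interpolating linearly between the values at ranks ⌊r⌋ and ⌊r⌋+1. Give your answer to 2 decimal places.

Sorted: 166, 176, 183, 232, 245, 256, 268, 293, 302, 332.
n = 10.
r = (70/100)·(10 + 1) = 7.7.
Rank 7 is 268 and rank 8 is 293.
Interpolate: 268 + 0.7·(293 − 268) = 268 + 0.7·25 = 285.5.

285.50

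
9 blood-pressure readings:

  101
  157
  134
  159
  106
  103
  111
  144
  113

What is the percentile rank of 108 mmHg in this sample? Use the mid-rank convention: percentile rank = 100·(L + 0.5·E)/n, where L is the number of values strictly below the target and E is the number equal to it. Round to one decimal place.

33.3

Sorted: 101, 103, 106, 111, 113, 134, 144, 157, 159.
Count below 108: L = 3; count equal: E = 0; n = 9.
Percentile rank = 100·(3 + 0.5·0)/9 = 100·3/9 = 33.33.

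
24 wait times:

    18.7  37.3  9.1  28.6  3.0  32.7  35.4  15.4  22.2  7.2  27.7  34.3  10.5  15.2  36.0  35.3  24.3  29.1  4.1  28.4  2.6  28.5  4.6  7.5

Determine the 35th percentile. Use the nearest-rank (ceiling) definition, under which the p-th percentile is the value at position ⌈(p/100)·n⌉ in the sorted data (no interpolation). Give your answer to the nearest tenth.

Sorted: 2.6, 3.0, 4.1, 4.6, 7.2, 7.5, 9.1, 10.5, 15.2, 15.4, 18.7, 22.2, 24.3, 27.7, 28.4, 28.5, 28.6, 29.1, 32.7, 34.3, 35.3, 35.4, 36.0, 37.3.
n = 24.
Position = ⌈35/100 · 24⌉ = ⌈8.4⌉ = 9.
The value at rank 9 is 15.2.

15.2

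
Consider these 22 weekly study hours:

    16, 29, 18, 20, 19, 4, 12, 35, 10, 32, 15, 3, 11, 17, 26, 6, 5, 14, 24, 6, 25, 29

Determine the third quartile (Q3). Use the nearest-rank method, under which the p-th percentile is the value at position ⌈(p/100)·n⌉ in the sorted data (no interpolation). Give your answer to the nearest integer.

25

Sorted: 3, 4, 5, 6, 6, 10, 11, 12, 14, 15, 16, 17, 18, 19, 20, 24, 25, 26, 29, 29, 32, 35.
n = 22.
Position = ⌈75/100 · 22⌉ = ⌈16.5⌉ = 17.
The value at rank 17 is 25.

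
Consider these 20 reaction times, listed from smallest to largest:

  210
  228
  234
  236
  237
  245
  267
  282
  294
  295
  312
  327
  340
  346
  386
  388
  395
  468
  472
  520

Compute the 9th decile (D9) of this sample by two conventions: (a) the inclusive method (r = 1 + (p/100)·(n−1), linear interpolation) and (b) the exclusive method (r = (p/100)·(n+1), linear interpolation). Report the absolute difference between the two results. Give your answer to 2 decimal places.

n = 20.
(a) r = 18.1; between ranks 18 (468) and 19 (472): 468.4.
(b) r = 18.9; between ranks 18 (468) and 19 (472): 471.6.
|468.4 − 471.6| = 3.2.

3.20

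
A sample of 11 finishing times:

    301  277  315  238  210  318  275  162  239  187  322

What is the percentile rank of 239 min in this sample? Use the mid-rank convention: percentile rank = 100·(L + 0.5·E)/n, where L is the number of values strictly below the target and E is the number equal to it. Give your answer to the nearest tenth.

40.9

Sorted: 162, 187, 210, 238, 239, 275, 277, 301, 315, 318, 322.
Count below 239: L = 4; count equal: E = 1; n = 11.
Percentile rank = 100·(4 + 0.5·1)/11 = 100·4.5/11 = 40.91.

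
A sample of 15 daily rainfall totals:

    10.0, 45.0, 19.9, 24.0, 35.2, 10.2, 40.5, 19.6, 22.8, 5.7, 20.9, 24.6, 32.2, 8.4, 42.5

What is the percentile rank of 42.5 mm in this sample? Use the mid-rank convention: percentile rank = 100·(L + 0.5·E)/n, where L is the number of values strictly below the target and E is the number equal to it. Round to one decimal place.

Sorted: 5.7, 8.4, 10.0, 10.2, 19.6, 19.9, 20.9, 22.8, 24.0, 24.6, 32.2, 35.2, 40.5, 42.5, 45.0.
Count below 42.5: L = 13; count equal: E = 1; n = 15.
Percentile rank = 100·(13 + 0.5·1)/15 = 100·13.5/15 = 90.

90.0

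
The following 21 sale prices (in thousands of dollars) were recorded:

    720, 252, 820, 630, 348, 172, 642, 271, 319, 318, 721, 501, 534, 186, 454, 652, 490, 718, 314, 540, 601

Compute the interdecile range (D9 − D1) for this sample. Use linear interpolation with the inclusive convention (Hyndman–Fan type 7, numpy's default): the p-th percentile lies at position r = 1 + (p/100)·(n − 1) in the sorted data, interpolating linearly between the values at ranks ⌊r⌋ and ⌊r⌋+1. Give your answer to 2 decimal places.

Sorted: 172, 186, 252, 271, 314, 318, 319, 348, 454, 490, 501, 534, 540, 601, 630, 642, 652, 718, 720, 721, 820.
n = 21.
P10: r = 3 (integer) → 252.
P90: r = 19 (integer) → 720.
Difference: 720 − 252 = 468.

468.00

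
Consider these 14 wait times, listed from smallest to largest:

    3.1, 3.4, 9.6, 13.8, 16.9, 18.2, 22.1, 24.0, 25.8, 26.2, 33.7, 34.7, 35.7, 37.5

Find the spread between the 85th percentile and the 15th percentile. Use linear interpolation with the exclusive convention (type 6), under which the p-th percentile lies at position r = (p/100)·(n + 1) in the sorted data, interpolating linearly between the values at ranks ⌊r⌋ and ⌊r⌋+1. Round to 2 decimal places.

n = 14.
P15: r = 2.25; ranks 2–3 are 3.4, 9.6; interpolating gives 4.95.
P85: r = 12.75; ranks 12–13 are 34.7, 35.7; interpolating gives 35.45.
Difference: 35.45 − 4.95 = 30.5.

30.50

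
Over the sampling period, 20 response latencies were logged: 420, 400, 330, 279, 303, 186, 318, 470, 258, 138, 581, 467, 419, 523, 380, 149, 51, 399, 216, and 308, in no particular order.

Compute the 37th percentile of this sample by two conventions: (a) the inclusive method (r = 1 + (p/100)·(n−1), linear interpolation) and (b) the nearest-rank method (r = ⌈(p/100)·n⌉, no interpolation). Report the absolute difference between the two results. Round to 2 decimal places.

0.15

Sorted: 51, 138, 149, 186, 216, 258, 279, 303, 308, 318, 330, 380, 399, 400, 419, 420, 467, 470, 523, 581.
n = 20.
(a) r = 8.03; between ranks 8 (303) and 9 (308): 303.15.
(b) the nearest-rank method: rank 8 → 303.
|303.15 − 303| = 0.15.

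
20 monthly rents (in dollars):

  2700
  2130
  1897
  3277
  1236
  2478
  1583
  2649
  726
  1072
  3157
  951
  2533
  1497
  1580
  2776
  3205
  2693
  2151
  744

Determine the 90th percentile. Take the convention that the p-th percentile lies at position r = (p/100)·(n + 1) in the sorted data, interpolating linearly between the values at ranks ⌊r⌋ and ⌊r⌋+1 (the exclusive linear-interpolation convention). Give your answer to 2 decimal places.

3200.20

Sorted: 726, 744, 951, 1072, 1236, 1497, 1580, 1583, 1897, 2130, 2151, 2478, 2533, 2649, 2693, 2700, 2776, 3157, 3205, 3277.
n = 20.
r = (90/100)·(20 + 1) = 18.9.
Rank 18 is 3157 and rank 19 is 3205.
Interpolate: 3157 + 0.9·(3205 − 3157) = 3157 + 0.9·48 = 3200.2.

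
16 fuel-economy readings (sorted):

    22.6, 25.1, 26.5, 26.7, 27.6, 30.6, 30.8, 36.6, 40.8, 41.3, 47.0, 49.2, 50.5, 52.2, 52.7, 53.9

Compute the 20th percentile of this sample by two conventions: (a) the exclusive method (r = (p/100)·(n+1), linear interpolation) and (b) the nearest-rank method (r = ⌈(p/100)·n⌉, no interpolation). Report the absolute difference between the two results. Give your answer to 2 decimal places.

0.12

n = 16.
(a) r = 3.4; between ranks 3 (26.5) and 4 (26.7): 26.58.
(b) the nearest-rank method: rank 4 → 26.7.
|26.58 − 26.7| = 0.12.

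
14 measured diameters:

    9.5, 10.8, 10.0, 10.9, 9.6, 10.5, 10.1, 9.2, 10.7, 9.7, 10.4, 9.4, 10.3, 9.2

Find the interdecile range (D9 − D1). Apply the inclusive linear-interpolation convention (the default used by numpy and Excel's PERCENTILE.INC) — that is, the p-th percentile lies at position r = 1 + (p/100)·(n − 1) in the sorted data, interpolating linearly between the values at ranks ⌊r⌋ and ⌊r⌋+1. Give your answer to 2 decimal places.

1.51

Sorted: 9.2, 9.2, 9.4, 9.5, 9.6, 9.7, 10.0, 10.1, 10.3, 10.4, 10.5, 10.7, 10.8, 10.9.
n = 14.
P10: r = 2.3; ranks 2–3 are 9.2, 9.4; interpolating gives 9.26.
P90: r = 12.7; ranks 12–13 are 10.7, 10.8; interpolating gives 10.77.
Difference: 10.77 − 9.26 = 1.51.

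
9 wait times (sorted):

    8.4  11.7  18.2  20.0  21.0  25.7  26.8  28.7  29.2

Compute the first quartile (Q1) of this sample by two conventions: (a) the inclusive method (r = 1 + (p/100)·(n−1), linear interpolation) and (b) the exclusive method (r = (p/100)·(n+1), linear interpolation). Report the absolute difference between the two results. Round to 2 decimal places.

3.25

n = 9.
(a) r = 3 → value at rank 3 = 18.2.
(b) r = 2.5; between ranks 2 (11.7) and 3 (18.2): 14.95.
|18.2 − 14.95| = 3.25.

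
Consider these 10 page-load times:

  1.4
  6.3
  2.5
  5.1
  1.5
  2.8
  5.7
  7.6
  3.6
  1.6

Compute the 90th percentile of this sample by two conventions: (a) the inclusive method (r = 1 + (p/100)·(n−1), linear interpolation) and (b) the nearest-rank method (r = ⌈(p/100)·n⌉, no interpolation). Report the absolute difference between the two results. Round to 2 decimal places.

Sorted: 1.4, 1.5, 1.6, 2.5, 2.8, 3.6, 5.1, 5.7, 6.3, 7.6.
n = 10.
(a) r = 9.1; between ranks 9 (6.3) and 10 (7.6): 6.43.
(b) the nearest-rank method: rank 9 → 6.3.
|6.43 − 6.3| = 0.13.

0.13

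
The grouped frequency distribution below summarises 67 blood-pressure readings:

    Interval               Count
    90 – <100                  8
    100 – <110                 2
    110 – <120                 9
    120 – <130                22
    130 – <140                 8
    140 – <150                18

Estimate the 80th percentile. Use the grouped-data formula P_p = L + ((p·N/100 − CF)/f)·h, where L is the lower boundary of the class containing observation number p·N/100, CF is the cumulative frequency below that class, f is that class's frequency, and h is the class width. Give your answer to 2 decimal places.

142.56

N = 67; target position k = 80/100 · 67 = 53.6.
Cumulative frequencies: 8, 10, 19, 41, 49, 67.
Observation 53.6 falls in the class 140 – <150.
L = 140, CF = 49, f = 18, h = 10.
P80 = 140 + ((53.6 − 49)/18)·10 = 140 + 2.55556 = 142.556.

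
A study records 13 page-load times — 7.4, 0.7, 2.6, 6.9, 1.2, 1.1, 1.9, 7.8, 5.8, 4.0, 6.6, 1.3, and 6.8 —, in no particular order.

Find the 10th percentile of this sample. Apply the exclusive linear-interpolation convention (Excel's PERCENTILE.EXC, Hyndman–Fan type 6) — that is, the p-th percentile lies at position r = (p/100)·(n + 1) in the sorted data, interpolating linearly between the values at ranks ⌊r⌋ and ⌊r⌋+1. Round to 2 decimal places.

Sorted: 0.7, 1.1, 1.2, 1.3, 1.9, 2.6, 4.0, 5.8, 6.6, 6.8, 6.9, 7.4, 7.8.
n = 13.
r = (10/100)·(13 + 1) = 1.4.
Rank 1 is 0.7 and rank 2 is 1.1.
Interpolate: 0.7 + 0.4·(1.1 − 0.7) = 0.7 + 0.4·0.4 = 0.86.

0.86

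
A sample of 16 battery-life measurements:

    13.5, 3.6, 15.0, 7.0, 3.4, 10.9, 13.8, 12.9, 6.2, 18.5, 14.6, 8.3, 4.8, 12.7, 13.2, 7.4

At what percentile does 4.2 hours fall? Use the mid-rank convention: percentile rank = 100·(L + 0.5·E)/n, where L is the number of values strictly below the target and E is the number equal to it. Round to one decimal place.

Sorted: 3.4, 3.6, 4.8, 6.2, 7.0, 7.4, 8.3, 10.9, 12.7, 12.9, 13.2, 13.5, 13.8, 14.6, 15.0, 18.5.
Count below 4.2: L = 2; count equal: E = 0; n = 16.
Percentile rank = 100·(2 + 0.5·0)/16 = 100·2/16 = 12.5.

12.5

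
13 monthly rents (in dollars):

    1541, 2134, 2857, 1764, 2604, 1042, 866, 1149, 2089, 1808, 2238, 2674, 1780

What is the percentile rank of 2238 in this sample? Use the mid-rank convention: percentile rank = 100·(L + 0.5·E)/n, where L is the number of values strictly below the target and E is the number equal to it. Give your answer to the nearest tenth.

Sorted: 866, 1042, 1149, 1541, 1764, 1780, 1808, 2089, 2134, 2238, 2604, 2674, 2857.
Count below 2238: L = 9; count equal: E = 1; n = 13.
Percentile rank = 100·(9 + 0.5·1)/13 = 100·9.5/13 = 73.08.

73.1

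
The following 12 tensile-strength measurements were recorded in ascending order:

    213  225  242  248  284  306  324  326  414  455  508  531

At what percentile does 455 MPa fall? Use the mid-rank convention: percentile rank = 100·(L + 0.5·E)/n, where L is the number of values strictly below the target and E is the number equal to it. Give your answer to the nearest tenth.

79.2

Count below 455: L = 9; count equal: E = 1; n = 12.
Percentile rank = 100·(9 + 0.5·1)/12 = 100·9.5/12 = 79.17.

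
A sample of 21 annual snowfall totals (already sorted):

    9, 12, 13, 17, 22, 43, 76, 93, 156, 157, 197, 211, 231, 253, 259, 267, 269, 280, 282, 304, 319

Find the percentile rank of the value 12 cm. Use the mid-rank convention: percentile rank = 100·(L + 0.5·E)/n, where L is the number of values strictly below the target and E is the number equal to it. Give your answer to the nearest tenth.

7.1

Count below 12: L = 1; count equal: E = 1; n = 21.
Percentile rank = 100·(1 + 0.5·1)/21 = 100·1.5/21 = 7.143.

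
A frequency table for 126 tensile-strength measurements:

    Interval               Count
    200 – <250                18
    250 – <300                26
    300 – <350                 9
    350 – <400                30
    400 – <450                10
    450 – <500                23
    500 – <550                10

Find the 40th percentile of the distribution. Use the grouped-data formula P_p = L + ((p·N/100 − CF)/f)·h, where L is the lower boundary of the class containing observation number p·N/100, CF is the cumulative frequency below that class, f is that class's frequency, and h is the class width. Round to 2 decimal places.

335.56

N = 126; target position k = 40/100 · 126 = 50.4.
Cumulative frequencies: 18, 44, 53, 83, 93, 116, 126.
Observation 50.4 falls in the class 300 – <350.
L = 300, CF = 44, f = 9, h = 50.
P40 = 300 + ((50.4 − 44)/9)·50 = 300 + 35.5556 = 335.556.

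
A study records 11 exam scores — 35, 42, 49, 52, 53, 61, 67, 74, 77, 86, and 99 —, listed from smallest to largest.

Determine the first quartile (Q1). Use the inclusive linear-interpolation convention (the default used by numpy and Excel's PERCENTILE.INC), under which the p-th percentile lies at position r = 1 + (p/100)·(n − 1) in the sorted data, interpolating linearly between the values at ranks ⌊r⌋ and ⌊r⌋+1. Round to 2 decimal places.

n = 11.
r = 1 + (25/100)·(11 − 1) = 1 + 2.5 = 3.5.
Rank 3 is 49 and rank 4 is 52.
Interpolate: 49 + 0.5·(52 − 49) = 49 + 0.5·3 = 50.5.

50.50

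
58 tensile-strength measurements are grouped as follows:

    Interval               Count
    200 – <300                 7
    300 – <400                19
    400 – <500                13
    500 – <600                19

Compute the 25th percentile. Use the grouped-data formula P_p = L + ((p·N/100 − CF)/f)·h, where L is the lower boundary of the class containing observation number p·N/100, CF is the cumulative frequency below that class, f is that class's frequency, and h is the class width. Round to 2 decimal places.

339.47

N = 58; target position k = 25/100 · 58 = 14.5.
Cumulative frequencies: 7, 26, 39, 58.
Observation 14.5 falls in the class 300 – <400.
L = 300, CF = 7, f = 19, h = 100.
P25 = 300 + ((14.5 − 7)/19)·100 = 300 + 39.4737 = 339.474.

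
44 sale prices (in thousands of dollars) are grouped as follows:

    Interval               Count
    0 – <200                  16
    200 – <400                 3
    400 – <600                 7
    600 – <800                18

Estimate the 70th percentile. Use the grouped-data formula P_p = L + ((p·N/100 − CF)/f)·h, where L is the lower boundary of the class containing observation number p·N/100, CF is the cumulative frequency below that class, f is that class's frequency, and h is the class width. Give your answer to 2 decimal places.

653.33

N = 44; target position k = 70/100 · 44 = 30.8.
Cumulative frequencies: 16, 19, 26, 44.
Observation 30.8 falls in the class 600 – <800.
L = 600, CF = 26, f = 18, h = 200.
P70 = 600 + ((30.8 − 26)/18)·200 = 600 + 53.3333 = 653.333.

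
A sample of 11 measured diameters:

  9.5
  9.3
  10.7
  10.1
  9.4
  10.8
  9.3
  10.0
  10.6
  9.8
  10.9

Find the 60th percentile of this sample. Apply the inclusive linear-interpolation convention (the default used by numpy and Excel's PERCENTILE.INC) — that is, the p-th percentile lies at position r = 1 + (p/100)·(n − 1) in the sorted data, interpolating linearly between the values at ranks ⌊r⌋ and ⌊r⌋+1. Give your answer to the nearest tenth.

10.1

Sorted: 9.3, 9.3, 9.4, 9.5, 9.8, 10.0, 10.1, 10.6, 10.7, 10.8, 10.9.
n = 11.
r = 1 + (60/100)·(11 − 1) = 1 + 6 = 7.
r is an integer, so P60 is the value at rank 7: 10.1.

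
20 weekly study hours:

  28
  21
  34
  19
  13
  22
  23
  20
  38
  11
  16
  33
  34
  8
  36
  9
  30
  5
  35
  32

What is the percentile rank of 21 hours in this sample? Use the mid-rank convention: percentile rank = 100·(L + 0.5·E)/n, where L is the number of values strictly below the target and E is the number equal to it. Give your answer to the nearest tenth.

42.5

Sorted: 5, 8, 9, 11, 13, 16, 19, 20, 21, 22, 23, 28, 30, 32, 33, 34, 34, 35, 36, 38.
Count below 21: L = 8; count equal: E = 1; n = 20.
Percentile rank = 100·(8 + 0.5·1)/20 = 100·8.5/20 = 42.5.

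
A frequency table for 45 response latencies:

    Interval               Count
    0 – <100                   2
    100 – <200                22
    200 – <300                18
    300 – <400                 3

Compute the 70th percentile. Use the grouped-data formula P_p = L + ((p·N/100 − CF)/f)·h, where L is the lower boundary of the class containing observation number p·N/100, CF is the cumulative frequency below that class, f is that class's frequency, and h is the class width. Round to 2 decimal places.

N = 45; target position k = 70/100 · 45 = 31.5.
Cumulative frequencies: 2, 24, 42, 45.
Observation 31.5 falls in the class 200 – <300.
L = 200, CF = 24, f = 18, h = 100.
P70 = 200 + ((31.5 − 24)/18)·100 = 200 + 41.6667 = 241.667.

241.67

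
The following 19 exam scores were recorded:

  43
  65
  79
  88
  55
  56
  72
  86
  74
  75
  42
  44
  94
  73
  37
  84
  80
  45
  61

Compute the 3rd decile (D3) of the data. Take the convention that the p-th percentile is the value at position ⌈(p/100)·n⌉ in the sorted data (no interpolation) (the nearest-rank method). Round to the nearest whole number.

Sorted: 37, 42, 43, 44, 45, 55, 56, 61, 65, 72, 73, 74, 75, 79, 80, 84, 86, 88, 94.
n = 19.
Position = ⌈30/100 · 19⌉ = ⌈5.7⌉ = 6.
The value at rank 6 is 55.

55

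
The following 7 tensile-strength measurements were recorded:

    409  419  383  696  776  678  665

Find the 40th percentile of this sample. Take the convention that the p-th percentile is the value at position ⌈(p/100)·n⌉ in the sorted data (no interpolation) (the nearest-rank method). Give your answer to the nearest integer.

Sorted: 383, 409, 419, 665, 678, 696, 776.
n = 7.
Position = ⌈40/100 · 7⌉ = ⌈2.8⌉ = 3.
The value at rank 3 is 419.

419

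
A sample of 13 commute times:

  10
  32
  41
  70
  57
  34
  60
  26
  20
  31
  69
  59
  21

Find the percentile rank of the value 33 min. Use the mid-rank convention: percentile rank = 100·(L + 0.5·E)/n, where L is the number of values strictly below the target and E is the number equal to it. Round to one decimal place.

Sorted: 10, 20, 21, 26, 31, 32, 34, 41, 57, 59, 60, 69, 70.
Count below 33: L = 6; count equal: E = 0; n = 13.
Percentile rank = 100·(6 + 0.5·0)/13 = 100·6/13 = 46.15.

46.2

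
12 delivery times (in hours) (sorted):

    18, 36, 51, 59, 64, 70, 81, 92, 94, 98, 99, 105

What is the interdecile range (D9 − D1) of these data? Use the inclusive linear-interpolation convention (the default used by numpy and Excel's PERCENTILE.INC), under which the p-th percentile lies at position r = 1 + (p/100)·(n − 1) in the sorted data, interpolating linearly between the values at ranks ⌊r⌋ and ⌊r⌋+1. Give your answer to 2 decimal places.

61.40

n = 12.
P10: r = 2.1; ranks 2–3 are 36, 51; interpolating gives 37.5.
P90: r = 10.9; ranks 10–11 are 98, 99; interpolating gives 98.9.
Difference: 98.9 − 37.5 = 61.4.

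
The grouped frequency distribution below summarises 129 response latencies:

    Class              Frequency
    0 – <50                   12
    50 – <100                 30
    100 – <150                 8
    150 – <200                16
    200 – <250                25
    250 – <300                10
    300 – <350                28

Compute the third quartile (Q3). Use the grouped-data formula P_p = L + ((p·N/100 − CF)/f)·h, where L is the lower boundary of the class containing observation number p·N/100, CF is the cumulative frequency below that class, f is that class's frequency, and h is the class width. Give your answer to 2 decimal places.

N = 129; target position k = 75/100 · 129 = 96.75.
Cumulative frequencies: 12, 42, 50, 66, 91, 101, 129.
Observation 96.75 falls in the class 250 – <300.
L = 250, CF = 91, f = 10, h = 50.
P75 = 250 + ((96.75 − 91)/10)·50 = 250 + 28.75 = 278.75.

278.75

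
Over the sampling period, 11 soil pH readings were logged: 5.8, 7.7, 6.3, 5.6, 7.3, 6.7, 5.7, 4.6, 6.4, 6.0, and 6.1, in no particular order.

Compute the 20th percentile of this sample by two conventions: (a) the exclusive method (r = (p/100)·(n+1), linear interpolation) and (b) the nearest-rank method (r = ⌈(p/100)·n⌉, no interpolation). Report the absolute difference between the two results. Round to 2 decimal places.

0.06

Sorted: 4.6, 5.6, 5.7, 5.8, 6.0, 6.1, 6.3, 6.4, 6.7, 7.3, 7.7.
n = 11.
(a) r = 2.4; between ranks 2 (5.6) and 3 (5.7): 5.64.
(b) the nearest-rank method: rank 3 → 5.7.
|5.64 − 5.7| = 0.06.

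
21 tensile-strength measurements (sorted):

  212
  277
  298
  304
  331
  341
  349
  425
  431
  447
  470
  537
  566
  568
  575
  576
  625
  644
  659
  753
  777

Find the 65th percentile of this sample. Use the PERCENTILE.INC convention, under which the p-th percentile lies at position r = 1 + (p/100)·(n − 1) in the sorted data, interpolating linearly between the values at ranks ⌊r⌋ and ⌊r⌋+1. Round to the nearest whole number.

n = 21.
r = 1 + (65/100)·(21 − 1) = 1 + 13 = 14.
r is an integer, so P65 is the value at rank 14: 568.

568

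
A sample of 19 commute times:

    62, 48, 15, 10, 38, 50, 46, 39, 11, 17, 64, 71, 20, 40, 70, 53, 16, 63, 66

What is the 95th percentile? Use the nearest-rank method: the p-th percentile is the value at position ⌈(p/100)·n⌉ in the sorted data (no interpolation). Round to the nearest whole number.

Sorted: 10, 11, 15, 16, 17, 20, 38, 39, 40, 46, 48, 50, 53, 62, 63, 64, 66, 70, 71.
n = 19.
Position = ⌈95/100 · 19⌉ = ⌈18.05⌉ = 19.
The value at rank 19 is 71.

71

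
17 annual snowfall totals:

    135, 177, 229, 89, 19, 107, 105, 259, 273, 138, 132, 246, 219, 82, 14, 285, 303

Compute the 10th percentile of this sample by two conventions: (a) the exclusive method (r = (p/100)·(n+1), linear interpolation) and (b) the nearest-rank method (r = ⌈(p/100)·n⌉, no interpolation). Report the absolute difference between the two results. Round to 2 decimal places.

1.00

Sorted: 14, 19, 82, 89, 105, 107, 132, 135, 138, 177, 219, 229, 246, 259, 273, 285, 303.
n = 17.
(a) r = 1.8; between ranks 1 (14) and 2 (19): 18.
(b) the nearest-rank method: rank 2 → 19.
|18 − 19| = 1.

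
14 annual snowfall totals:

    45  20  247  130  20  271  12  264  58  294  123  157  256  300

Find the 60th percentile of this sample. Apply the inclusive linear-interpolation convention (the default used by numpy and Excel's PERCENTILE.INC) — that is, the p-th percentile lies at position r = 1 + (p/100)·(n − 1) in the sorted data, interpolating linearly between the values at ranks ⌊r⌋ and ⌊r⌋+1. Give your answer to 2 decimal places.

Sorted: 12, 20, 20, 45, 58, 123, 130, 157, 247, 256, 264, 271, 294, 300.
n = 14.
r = 1 + (60/100)·(14 − 1) = 1 + 7.8 = 8.8.
Rank 8 is 157 and rank 9 is 247.
Interpolate: 157 + 0.8·(247 − 157) = 157 + 0.8·90 = 229.

229.00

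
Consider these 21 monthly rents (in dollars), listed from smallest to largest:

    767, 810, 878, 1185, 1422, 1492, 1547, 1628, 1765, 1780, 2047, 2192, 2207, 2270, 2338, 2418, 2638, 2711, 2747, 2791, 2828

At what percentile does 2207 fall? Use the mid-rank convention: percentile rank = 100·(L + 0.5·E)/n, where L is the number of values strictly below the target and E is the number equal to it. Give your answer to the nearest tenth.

Count below 2207: L = 12; count equal: E = 1; n = 21.
Percentile rank = 100·(12 + 0.5·1)/21 = 100·12.5/21 = 59.52.

59.5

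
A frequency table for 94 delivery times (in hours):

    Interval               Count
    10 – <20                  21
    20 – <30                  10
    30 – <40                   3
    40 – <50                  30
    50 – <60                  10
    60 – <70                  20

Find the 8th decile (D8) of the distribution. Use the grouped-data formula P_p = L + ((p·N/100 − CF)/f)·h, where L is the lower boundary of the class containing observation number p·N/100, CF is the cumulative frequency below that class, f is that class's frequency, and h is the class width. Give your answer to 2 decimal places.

N = 94; target position k = 80/100 · 94 = 75.2.
Cumulative frequencies: 21, 31, 34, 64, 74, 94.
Observation 75.2 falls in the class 60 – <70.
L = 60, CF = 74, f = 20, h = 10.
P80 = 60 + ((75.2 − 74)/20)·10 = 60 + 0.6 = 60.6.

60.60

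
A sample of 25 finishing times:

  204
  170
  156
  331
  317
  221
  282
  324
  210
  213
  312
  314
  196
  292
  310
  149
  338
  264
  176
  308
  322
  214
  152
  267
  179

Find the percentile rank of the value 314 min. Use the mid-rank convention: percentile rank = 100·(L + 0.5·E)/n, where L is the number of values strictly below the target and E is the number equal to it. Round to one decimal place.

78.0

Sorted: 149, 152, 156, 170, 176, 179, 196, 204, 210, 213, 214, 221, 264, 267, 282, 292, 308, 310, 312, 314, 317, 322, 324, 331, 338.
Count below 314: L = 19; count equal: E = 1; n = 25.
Percentile rank = 100·(19 + 0.5·1)/25 = 100·19.5/25 = 78.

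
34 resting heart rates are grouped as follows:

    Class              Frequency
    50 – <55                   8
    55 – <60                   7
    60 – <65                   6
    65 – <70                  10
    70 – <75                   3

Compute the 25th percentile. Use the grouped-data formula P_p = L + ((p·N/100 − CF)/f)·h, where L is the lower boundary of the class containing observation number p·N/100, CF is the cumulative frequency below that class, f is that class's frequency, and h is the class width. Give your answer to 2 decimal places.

55.36

N = 34; target position k = 25/100 · 34 = 8.5.
Cumulative frequencies: 8, 15, 21, 31, 34.
Observation 8.5 falls in the class 55 – <60.
L = 55, CF = 8, f = 7, h = 5.
P25 = 55 + ((8.5 − 8)/7)·5 = 55 + 0.357143 = 55.3571.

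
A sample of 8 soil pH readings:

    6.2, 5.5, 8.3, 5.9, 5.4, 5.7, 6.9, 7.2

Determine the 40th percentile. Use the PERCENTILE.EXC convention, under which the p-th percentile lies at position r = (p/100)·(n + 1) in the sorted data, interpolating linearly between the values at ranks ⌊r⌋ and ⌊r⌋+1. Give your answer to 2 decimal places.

Sorted: 5.4, 5.5, 5.7, 5.9, 6.2, 6.9, 7.2, 8.3.
n = 8.
r = (40/100)·(8 + 1) = 3.6.
Rank 3 is 5.7 and rank 4 is 5.9.
Interpolate: 5.7 + 0.6·(5.9 − 5.7) = 5.7 + 0.6·0.2 = 5.82.

5.82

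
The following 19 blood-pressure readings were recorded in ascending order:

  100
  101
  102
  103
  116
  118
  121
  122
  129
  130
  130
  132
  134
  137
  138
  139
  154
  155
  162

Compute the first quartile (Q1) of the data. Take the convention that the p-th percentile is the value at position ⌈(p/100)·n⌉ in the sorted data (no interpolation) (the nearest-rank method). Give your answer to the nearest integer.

n = 19.
Position = ⌈25/100 · 19⌉ = ⌈4.75⌉ = 5.
The value at rank 5 is 116.

116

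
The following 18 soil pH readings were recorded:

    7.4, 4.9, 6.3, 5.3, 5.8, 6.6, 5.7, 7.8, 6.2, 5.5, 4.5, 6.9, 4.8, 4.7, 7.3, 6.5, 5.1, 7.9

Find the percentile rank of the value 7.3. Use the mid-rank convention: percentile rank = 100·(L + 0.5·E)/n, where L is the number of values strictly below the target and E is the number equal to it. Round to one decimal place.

Sorted: 4.5, 4.7, 4.8, 4.9, 5.1, 5.3, 5.5, 5.7, 5.8, 6.2, 6.3, 6.5, 6.6, 6.9, 7.3, 7.4, 7.8, 7.9.
Count below 7.3: L = 14; count equal: E = 1; n = 18.
Percentile rank = 100·(14 + 0.5·1)/18 = 100·14.5/18 = 80.56.

80.6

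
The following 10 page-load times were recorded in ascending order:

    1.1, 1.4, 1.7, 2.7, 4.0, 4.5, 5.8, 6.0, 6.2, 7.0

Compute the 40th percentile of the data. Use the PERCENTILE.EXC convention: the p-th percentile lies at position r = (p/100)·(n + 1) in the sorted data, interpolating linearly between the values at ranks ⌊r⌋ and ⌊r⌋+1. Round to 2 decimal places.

3.22

n = 10.
r = (40/100)·(10 + 1) = 4.4.
Rank 4 is 2.7 and rank 5 is 4.0.
Interpolate: 2.7 + 0.4·(4.0 − 2.7) = 2.7 + 0.4·1.3 = 3.22.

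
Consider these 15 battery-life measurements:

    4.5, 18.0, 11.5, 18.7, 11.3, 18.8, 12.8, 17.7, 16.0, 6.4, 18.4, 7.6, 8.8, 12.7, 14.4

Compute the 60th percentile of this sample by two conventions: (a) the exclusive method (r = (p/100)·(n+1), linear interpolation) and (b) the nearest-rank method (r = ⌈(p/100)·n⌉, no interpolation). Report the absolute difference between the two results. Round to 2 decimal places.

Sorted: 4.5, 6.4, 7.6, 8.8, 11.3, 11.5, 12.7, 12.8, 14.4, 16.0, 17.7, 18.0, 18.4, 18.7, 18.8.
n = 15.
(a) r = 9.6; between ranks 9 (14.4) and 10 (16.0): 15.36.
(b) the nearest-rank method: rank 9 → 14.4.
|15.36 − 14.4| = 0.96.

0.96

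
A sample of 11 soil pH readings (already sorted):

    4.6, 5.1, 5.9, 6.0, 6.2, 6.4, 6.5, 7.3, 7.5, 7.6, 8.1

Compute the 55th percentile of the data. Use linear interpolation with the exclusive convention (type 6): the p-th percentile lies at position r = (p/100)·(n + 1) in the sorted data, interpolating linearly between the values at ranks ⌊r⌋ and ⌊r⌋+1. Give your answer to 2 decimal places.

6.46

n = 11.
r = (55/100)·(11 + 1) = 6.6.
Rank 6 is 6.4 and rank 7 is 6.5.
Interpolate: 6.4 + 0.6·(6.5 − 6.4) = 6.4 + 0.6·0.1 = 6.46.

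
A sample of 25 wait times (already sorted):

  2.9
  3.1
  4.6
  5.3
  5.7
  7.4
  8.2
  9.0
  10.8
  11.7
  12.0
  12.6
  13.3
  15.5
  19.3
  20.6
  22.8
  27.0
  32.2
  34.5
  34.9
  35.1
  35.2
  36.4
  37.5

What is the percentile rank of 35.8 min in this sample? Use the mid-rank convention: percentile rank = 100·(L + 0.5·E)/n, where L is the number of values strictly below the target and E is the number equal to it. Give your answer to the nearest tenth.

92.0

Count below 35.8: L = 23; count equal: E = 0; n = 25.
Percentile rank = 100·(23 + 0.5·0)/25 = 100·23/25 = 92.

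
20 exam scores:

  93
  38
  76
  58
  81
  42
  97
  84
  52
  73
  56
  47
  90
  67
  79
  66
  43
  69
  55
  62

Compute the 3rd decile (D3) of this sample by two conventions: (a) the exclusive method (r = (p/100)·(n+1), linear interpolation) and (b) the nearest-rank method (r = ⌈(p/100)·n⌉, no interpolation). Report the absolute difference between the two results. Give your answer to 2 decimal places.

Sorted: 38, 42, 43, 47, 52, 55, 56, 58, 62, 66, 67, 69, 73, 76, 79, 81, 84, 90, 93, 97.
n = 20.
(a) r = 6.3; between ranks 6 (55) and 7 (56): 55.3.
(b) the nearest-rank method: rank 6 → 55.
|55.3 − 55| = 0.3.

0.30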